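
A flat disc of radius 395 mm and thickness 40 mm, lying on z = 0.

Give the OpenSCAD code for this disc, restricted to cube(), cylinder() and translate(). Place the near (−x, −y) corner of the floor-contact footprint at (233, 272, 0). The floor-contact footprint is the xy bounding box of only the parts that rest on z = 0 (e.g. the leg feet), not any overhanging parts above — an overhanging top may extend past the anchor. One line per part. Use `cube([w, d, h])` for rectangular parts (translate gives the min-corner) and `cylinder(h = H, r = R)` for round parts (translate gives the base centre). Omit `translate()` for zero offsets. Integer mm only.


translate([628, 667, 0]) cylinder(h = 40, r = 395);


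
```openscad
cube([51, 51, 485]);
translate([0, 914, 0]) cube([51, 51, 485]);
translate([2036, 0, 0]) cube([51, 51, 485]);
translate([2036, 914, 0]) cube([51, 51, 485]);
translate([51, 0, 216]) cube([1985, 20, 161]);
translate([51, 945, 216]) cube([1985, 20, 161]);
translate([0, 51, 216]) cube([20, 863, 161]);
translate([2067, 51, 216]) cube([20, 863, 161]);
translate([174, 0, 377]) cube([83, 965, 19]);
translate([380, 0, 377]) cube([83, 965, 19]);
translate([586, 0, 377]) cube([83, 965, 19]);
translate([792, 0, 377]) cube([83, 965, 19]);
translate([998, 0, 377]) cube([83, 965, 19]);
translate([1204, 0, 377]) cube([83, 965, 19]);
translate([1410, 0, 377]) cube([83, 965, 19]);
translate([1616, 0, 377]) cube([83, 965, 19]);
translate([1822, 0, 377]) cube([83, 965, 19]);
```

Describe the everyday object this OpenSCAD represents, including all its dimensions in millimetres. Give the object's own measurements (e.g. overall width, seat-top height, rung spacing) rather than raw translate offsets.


A bed frame 2087 mm long (x) by 965 mm wide (y). Four 51×51 mm corner posts, 485 mm tall, at the corners of the footprint. Four rails of 20 mm thickness and 161 mm height run between adjacent posts with their undersides at z = 216 mm, their outer faces flush with the outside of the frame (the two x-running rails run between the posts' inner faces; the two y-running rails run between the posts' inner faces). 9 slats, each 83 mm wide (x) and 19 mm thick, lie across the top of the two x-running rails, running the full 965 mm width of the frame in y; along x they sit between the end posts with a 123 mm gap after the −x posts and between neighbouring slats, leaving 131 mm before the +x posts.


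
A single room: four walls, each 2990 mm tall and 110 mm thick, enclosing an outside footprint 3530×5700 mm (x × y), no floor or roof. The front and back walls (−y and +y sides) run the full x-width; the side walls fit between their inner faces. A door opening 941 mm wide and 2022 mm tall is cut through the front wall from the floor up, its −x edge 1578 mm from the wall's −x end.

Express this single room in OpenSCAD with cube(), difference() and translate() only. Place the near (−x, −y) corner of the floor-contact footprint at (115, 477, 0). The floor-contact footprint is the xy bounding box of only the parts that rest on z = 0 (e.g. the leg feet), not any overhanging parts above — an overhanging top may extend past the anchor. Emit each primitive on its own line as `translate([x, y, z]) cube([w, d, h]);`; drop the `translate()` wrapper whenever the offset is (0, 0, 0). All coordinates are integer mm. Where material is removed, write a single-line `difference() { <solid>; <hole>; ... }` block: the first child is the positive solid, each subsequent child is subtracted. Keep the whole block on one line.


difference() { translate([115, 477, 0]) cube([3530, 110, 2990]); translate([1693, 477, 0]) cube([941, 110, 2022]); }
translate([115, 6067, 0]) cube([3530, 110, 2990]);
translate([115, 587, 0]) cube([110, 5480, 2990]);
translate([3535, 587, 0]) cube([110, 5480, 2990]);


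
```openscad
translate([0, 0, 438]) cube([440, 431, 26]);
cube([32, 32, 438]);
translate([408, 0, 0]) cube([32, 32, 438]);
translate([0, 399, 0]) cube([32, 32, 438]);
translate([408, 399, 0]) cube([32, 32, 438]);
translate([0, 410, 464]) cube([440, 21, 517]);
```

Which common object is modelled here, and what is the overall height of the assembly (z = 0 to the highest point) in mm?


A chair. The overall height is 981 mm.

A slab on four corner posts with a tall panel at the back — a chair. The seat slab sits at z = 438 with thickness 26, and the 517 mm backrest starts at the seat top, so the overall height is 438 + 26 + 517 = 981 mm.


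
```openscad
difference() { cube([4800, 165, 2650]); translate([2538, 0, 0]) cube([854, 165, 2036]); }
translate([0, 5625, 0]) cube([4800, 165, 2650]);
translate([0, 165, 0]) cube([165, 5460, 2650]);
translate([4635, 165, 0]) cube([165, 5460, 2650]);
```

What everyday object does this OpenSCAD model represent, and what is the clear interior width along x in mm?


A single room. The interior width is 4470 mm.

Four walls enclosing a rectangle with a door in the front wall — a room. Outside width 4800 minus two 165 mm walls gives 4470 mm.


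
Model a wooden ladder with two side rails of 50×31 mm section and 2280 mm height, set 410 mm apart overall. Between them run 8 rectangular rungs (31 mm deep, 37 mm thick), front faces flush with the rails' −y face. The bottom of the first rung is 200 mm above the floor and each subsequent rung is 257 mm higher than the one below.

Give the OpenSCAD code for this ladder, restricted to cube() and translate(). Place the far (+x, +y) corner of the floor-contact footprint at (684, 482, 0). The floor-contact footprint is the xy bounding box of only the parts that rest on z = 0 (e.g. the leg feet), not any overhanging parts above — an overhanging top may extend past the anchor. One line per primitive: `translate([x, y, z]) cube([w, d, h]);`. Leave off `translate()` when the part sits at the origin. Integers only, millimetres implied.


// rung span = 410 - 2*50 = 310
// rung[k] z = 200 + k*257
translate([274, 451, 0]) cube([50, 31, 2280]);
translate([634, 451, 0]) cube([50, 31, 2280]);
translate([324, 451, 200]) cube([310, 31, 37]);
translate([324, 451, 457]) cube([310, 31, 37]);
translate([324, 451, 714]) cube([310, 31, 37]);
translate([324, 451, 971]) cube([310, 31, 37]);
translate([324, 451, 1228]) cube([310, 31, 37]);
translate([324, 451, 1485]) cube([310, 31, 37]);
translate([324, 451, 1742]) cube([310, 31, 37]);
translate([324, 451, 1999]) cube([310, 31, 37]);


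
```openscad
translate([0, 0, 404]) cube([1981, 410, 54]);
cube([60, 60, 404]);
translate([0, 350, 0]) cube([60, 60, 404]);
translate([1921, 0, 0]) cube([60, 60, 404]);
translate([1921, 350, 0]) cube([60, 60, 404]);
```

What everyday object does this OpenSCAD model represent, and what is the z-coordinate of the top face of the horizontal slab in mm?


A bench. The seat-top height is 458 mm.

A long slab on four corner posts — a bench. The slab sits at z = 404 with thickness 54, so the top is 404 + 54 = 458 mm.


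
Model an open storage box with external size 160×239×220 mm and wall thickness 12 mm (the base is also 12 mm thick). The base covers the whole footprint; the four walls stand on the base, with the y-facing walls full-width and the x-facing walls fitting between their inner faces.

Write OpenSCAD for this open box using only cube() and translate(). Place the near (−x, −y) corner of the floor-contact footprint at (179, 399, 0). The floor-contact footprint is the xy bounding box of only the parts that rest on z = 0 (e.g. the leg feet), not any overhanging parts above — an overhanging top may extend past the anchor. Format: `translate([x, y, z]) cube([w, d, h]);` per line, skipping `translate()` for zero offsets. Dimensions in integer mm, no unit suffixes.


translate([179, 399, 0]) cube([160, 239, 12]);
translate([179, 399, 12]) cube([160, 12, 208]);
translate([179, 626, 12]) cube([160, 12, 208]);
translate([179, 411, 12]) cube([12, 215, 208]);
translate([327, 411, 12]) cube([12, 215, 208]);


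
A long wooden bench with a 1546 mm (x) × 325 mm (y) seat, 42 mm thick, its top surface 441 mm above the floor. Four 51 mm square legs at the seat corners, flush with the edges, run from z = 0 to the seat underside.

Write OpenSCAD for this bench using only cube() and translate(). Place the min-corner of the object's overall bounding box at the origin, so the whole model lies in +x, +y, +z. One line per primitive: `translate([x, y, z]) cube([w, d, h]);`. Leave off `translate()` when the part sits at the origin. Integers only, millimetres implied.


translate([0, 0, 399]) cube([1546, 325, 42]);
cube([51, 51, 399]);
translate([0, 274, 0]) cube([51, 51, 399]);
translate([1495, 0, 0]) cube([51, 51, 399]);
translate([1495, 274, 0]) cube([51, 51, 399]);


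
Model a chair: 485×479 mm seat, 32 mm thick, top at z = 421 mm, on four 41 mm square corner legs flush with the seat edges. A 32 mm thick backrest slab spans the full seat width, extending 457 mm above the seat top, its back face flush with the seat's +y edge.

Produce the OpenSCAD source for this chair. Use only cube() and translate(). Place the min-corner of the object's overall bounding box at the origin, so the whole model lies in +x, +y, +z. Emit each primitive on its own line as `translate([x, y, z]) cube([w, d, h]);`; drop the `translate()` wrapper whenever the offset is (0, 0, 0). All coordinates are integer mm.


translate([0, 0, 389]) cube([485, 479, 32]);
cube([41, 41, 389]);
translate([444, 0, 0]) cube([41, 41, 389]);
translate([0, 438, 0]) cube([41, 41, 389]);
translate([444, 438, 0]) cube([41, 41, 389]);
translate([0, 447, 421]) cube([485, 32, 457]);


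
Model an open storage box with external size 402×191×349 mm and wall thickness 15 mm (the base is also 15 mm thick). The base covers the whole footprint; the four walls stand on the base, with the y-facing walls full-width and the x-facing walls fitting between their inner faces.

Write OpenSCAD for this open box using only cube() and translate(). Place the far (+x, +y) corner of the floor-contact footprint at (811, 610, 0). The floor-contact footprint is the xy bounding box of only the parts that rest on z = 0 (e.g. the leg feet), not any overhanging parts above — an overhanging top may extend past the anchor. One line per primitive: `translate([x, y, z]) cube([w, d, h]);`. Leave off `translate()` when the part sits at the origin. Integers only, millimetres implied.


translate([409, 419, 0]) cube([402, 191, 15]);
translate([409, 419, 15]) cube([402, 15, 334]);
translate([409, 595, 15]) cube([402, 15, 334]);
translate([409, 434, 15]) cube([15, 161, 334]);
translate([796, 434, 15]) cube([15, 161, 334]);


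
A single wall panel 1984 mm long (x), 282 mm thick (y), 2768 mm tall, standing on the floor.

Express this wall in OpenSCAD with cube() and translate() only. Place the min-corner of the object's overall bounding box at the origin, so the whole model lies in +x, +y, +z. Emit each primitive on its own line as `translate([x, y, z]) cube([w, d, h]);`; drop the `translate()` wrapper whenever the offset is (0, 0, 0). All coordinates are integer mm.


cube([1984, 282, 2768]);


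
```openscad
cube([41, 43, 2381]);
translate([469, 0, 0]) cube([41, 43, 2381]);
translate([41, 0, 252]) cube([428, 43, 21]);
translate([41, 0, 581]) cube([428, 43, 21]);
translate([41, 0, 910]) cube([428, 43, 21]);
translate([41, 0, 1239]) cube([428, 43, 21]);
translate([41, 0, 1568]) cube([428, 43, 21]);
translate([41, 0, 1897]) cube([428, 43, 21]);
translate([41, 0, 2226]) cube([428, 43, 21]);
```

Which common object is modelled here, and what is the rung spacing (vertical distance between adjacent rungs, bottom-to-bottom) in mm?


A ladder. The rung spacing is 329 mm.

Two tall 41×43 posts with 7 short bars between them — a ladder. Adjacent rungs sit at z = 252 and z = 581, so the spacing is 581 − 252 = 329 mm.


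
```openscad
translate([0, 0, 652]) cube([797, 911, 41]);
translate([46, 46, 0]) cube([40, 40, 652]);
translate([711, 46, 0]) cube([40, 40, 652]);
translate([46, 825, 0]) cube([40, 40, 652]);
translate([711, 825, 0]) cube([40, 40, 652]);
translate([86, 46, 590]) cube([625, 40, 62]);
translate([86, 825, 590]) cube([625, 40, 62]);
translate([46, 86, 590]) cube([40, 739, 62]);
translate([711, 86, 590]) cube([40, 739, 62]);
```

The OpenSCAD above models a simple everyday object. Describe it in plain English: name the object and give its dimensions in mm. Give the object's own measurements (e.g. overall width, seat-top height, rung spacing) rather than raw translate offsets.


A table: top 797 mm (x) × 911 mm (y), 41 mm thick, upper face at z = 693 mm, on four 40×40 mm square legs, each inset 46 mm from the nearest pair of top edges from z = 0 to the bottom of the top. Four apron rails, 40 mm thick and 62 mm tall, run between adjacent legs with their top edges flush with the underside of the top and their outer faces flush with the legs' outer faces.


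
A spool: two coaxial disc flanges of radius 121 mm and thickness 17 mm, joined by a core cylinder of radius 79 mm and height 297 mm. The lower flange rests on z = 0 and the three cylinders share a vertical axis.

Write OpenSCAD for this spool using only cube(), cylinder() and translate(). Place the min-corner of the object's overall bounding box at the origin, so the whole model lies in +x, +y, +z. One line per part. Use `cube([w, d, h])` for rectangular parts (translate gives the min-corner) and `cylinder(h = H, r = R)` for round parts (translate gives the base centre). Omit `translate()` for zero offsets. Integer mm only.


translate([121, 121, 0]) cylinder(h = 17, r = 121);
translate([121, 121, 17]) cylinder(h = 297, r = 79);
translate([121, 121, 314]) cylinder(h = 17, r = 121);


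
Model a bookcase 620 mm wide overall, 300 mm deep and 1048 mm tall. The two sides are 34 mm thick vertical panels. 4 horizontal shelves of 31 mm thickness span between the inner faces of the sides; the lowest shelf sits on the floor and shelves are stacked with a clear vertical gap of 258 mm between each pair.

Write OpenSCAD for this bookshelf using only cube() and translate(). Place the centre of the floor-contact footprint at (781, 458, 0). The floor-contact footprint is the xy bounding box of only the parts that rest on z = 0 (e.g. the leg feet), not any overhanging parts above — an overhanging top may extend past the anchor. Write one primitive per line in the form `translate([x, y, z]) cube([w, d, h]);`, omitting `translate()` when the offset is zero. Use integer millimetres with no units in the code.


translate([471, 308, 0]) cube([34, 300, 1048]);
translate([1057, 308, 0]) cube([34, 300, 1048]);
translate([505, 308, 0]) cube([552, 300, 31]);
translate([505, 308, 289]) cube([552, 300, 31]);
translate([505, 308, 578]) cube([552, 300, 31]);
translate([505, 308, 867]) cube([552, 300, 31]);


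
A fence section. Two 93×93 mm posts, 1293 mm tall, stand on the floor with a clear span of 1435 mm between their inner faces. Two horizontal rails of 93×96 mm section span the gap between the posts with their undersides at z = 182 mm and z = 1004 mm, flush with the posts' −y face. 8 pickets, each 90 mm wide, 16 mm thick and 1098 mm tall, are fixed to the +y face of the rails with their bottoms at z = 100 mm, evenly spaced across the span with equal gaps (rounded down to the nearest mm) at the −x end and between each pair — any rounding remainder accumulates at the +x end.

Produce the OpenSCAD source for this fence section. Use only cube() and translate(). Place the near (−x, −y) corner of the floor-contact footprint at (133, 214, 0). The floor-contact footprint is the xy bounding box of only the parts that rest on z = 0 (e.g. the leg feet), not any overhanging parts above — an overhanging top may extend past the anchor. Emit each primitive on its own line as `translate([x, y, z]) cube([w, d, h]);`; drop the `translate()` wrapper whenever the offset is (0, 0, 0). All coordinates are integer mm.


translate([133, 214, 0]) cube([93, 93, 1293]);
translate([1661, 214, 0]) cube([93, 93, 1293]);
translate([226, 214, 182]) cube([1435, 93, 96]);
translate([226, 214, 1004]) cube([1435, 93, 96]);
translate([305, 307, 100]) cube([90, 16, 1098]);
translate([474, 307, 100]) cube([90, 16, 1098]);
translate([643, 307, 100]) cube([90, 16, 1098]);
translate([812, 307, 100]) cube([90, 16, 1098]);
translate([981, 307, 100]) cube([90, 16, 1098]);
translate([1150, 307, 100]) cube([90, 16, 1098]);
translate([1319, 307, 100]) cube([90, 16, 1098]);
translate([1488, 307, 100]) cube([90, 16, 1098]);


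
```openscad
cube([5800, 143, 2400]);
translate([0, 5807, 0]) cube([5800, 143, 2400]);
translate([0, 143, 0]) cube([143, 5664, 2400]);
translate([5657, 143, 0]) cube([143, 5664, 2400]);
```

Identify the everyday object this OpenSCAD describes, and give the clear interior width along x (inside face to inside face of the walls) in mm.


A house (or room) frame. The interior width is 5514 mm.

Four 2400 mm walls enclosing a rectangle with no floor or roof — a room or house frame. Outside width is 5800 mm and wall thickness is 143 mm, so the interior width is 5800 − 2 × 143 = 5514 mm.


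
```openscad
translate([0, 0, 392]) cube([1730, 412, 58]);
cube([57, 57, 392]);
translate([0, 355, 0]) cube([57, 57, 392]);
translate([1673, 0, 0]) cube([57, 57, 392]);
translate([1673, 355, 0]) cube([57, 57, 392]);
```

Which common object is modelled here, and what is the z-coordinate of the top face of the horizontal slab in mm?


A bench. The seat-top height is 450 mm.

A long slab on four corner posts — a bench. The slab sits at z = 392 with thickness 58, so the top is 392 + 58 = 450 mm.


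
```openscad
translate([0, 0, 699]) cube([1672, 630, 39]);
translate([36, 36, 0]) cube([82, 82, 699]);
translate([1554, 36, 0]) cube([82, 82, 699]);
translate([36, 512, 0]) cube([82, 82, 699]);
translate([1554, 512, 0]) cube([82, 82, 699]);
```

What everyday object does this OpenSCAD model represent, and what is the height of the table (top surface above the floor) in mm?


A table. The table height is 738 mm.

A 1672×630×39 slab sits at z = 699 on four 82 mm square posts — a table. The top surface is at 699 + 39 = 738 mm.


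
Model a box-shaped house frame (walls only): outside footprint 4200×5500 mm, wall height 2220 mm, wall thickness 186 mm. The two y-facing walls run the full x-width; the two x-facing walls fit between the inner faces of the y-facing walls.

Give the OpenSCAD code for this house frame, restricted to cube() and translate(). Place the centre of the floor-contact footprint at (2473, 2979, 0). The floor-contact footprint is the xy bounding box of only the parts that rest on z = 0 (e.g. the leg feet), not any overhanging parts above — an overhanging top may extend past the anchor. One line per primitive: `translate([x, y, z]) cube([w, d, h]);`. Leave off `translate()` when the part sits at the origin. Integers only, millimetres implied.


translate([373, 229, 0]) cube([4200, 186, 2220]);
translate([373, 5543, 0]) cube([4200, 186, 2220]);
translate([373, 415, 0]) cube([186, 5128, 2220]);
translate([4387, 415, 0]) cube([186, 5128, 2220]);


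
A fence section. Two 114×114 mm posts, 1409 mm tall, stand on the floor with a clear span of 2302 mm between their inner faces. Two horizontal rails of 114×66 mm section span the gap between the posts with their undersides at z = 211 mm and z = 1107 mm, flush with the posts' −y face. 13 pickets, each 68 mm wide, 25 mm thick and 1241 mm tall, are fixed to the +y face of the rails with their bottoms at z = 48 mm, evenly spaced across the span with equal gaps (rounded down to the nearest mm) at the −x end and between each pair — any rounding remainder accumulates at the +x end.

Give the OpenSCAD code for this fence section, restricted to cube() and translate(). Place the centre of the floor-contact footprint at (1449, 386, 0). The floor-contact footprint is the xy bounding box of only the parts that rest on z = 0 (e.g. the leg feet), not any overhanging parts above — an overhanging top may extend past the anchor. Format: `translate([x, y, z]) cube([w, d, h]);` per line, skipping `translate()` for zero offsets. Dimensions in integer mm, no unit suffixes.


translate([184, 329, 0]) cube([114, 114, 1409]);
translate([2600, 329, 0]) cube([114, 114, 1409]);
translate([298, 329, 211]) cube([2302, 114, 66]);
translate([298, 329, 1107]) cube([2302, 114, 66]);
translate([399, 443, 48]) cube([68, 25, 1241]);
translate([568, 443, 48]) cube([68, 25, 1241]);
translate([737, 443, 48]) cube([68, 25, 1241]);
translate([906, 443, 48]) cube([68, 25, 1241]);
translate([1075, 443, 48]) cube([68, 25, 1241]);
translate([1244, 443, 48]) cube([68, 25, 1241]);
translate([1413, 443, 48]) cube([68, 25, 1241]);
translate([1582, 443, 48]) cube([68, 25, 1241]);
translate([1751, 443, 48]) cube([68, 25, 1241]);
translate([1920, 443, 48]) cube([68, 25, 1241]);
translate([2089, 443, 48]) cube([68, 25, 1241]);
translate([2258, 443, 48]) cube([68, 25, 1241]);
translate([2427, 443, 48]) cube([68, 25, 1241]);


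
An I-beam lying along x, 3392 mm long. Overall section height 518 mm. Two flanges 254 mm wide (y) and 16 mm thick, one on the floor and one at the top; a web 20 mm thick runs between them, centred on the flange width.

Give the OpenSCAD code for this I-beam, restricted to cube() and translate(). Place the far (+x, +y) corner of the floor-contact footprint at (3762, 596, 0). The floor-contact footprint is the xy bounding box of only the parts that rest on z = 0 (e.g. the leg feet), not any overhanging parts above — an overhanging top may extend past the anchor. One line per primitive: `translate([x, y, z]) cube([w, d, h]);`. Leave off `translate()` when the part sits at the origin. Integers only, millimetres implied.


translate([370, 342, 0]) cube([3392, 254, 16]);
translate([370, 459, 16]) cube([3392, 20, 486]);
translate([370, 342, 502]) cube([3392, 254, 16]);


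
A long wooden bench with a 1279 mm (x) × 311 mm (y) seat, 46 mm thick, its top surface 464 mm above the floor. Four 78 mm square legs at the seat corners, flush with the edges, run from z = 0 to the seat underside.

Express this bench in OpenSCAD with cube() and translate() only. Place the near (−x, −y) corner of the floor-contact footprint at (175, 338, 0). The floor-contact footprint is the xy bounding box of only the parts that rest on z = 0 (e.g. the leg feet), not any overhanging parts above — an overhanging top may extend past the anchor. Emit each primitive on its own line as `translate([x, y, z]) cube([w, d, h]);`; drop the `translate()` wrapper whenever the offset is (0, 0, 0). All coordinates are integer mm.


translate([175, 338, 418]) cube([1279, 311, 46]);
translate([175, 338, 0]) cube([78, 78, 418]);
translate([175, 571, 0]) cube([78, 78, 418]);
translate([1376, 338, 0]) cube([78, 78, 418]);
translate([1376, 571, 0]) cube([78, 78, 418]);


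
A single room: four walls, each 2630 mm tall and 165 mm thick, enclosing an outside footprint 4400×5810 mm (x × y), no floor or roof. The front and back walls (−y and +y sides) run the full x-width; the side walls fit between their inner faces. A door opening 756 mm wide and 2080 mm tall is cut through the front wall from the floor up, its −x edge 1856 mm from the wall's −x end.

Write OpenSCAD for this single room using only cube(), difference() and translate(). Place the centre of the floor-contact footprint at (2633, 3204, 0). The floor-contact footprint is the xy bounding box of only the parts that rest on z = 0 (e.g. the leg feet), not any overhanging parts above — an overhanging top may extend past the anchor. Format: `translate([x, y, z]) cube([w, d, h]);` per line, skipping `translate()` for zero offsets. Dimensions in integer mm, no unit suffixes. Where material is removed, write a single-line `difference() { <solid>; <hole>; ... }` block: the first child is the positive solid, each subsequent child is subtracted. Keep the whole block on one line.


difference() { translate([433, 299, 0]) cube([4400, 165, 2630]); translate([2289, 299, 0]) cube([756, 165, 2080]); }
translate([433, 5944, 0]) cube([4400, 165, 2630]);
translate([433, 464, 0]) cube([165, 5480, 2630]);
translate([4668, 464, 0]) cube([165, 5480, 2630]);


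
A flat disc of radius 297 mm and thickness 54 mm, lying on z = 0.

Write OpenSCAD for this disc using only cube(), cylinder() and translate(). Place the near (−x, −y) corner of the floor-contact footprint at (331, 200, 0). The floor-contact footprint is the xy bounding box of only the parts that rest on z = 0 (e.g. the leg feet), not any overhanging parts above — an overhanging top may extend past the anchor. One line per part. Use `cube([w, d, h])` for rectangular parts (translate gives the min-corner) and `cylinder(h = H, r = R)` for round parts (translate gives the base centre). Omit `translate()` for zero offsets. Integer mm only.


translate([628, 497, 0]) cylinder(h = 54, r = 297);


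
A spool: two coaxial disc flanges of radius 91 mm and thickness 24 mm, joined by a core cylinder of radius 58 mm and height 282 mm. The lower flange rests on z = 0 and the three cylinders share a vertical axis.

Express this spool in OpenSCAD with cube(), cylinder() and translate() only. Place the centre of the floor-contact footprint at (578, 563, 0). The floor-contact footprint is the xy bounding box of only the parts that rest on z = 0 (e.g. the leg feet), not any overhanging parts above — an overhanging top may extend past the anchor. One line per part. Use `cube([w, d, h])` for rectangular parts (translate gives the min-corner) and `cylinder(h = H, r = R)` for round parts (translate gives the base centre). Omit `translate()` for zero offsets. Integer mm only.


translate([578, 563, 0]) cylinder(h = 24, r = 91);
translate([578, 563, 24]) cylinder(h = 282, r = 58);
translate([578, 563, 306]) cylinder(h = 24, r = 91);


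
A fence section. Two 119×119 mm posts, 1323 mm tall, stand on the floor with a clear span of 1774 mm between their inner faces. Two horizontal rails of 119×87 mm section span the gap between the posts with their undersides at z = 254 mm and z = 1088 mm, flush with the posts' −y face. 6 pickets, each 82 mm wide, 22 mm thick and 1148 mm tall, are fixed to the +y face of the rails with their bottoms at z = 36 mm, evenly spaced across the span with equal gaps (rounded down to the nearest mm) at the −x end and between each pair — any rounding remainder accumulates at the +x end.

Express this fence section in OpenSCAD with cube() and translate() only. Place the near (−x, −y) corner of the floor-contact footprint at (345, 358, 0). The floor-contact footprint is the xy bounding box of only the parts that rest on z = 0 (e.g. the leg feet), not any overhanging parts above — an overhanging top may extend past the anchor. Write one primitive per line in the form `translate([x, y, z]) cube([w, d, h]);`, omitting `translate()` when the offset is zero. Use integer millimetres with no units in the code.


translate([345, 358, 0]) cube([119, 119, 1323]);
translate([2238, 358, 0]) cube([119, 119, 1323]);
translate([464, 358, 254]) cube([1774, 119, 87]);
translate([464, 358, 1088]) cube([1774, 119, 87]);
translate([647, 477, 36]) cube([82, 22, 1148]);
translate([912, 477, 36]) cube([82, 22, 1148]);
translate([1177, 477, 36]) cube([82, 22, 1148]);
translate([1442, 477, 36]) cube([82, 22, 1148]);
translate([1707, 477, 36]) cube([82, 22, 1148]);
translate([1972, 477, 36]) cube([82, 22, 1148]);


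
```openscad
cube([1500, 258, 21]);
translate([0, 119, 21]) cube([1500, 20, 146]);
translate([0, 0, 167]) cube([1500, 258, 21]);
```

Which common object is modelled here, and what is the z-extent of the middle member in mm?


An I-beam. The web height is 146 mm.

Two wide flanges with a thin centred web — an I-beam. Overall 188 mm minus two 21 mm flanges gives a web of 188 − 2·21 = 146 mm.


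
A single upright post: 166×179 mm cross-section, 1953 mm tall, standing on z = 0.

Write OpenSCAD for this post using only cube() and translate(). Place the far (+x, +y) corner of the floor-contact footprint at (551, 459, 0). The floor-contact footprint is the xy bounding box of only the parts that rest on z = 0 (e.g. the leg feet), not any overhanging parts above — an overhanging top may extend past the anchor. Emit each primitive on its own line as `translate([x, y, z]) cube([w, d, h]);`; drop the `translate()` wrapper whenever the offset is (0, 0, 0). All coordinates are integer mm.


translate([385, 280, 0]) cube([166, 179, 1953]);


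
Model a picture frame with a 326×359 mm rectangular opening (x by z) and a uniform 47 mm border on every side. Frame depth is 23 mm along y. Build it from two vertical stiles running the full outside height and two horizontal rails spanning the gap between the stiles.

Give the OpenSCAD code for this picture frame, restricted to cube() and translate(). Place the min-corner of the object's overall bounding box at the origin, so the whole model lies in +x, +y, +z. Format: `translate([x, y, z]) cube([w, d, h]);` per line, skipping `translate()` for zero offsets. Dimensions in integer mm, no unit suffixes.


cube([47, 23, 453]);
translate([373, 0, 0]) cube([47, 23, 453]);
translate([47, 0, 0]) cube([326, 23, 47]);
translate([47, 0, 406]) cube([326, 23, 47]);


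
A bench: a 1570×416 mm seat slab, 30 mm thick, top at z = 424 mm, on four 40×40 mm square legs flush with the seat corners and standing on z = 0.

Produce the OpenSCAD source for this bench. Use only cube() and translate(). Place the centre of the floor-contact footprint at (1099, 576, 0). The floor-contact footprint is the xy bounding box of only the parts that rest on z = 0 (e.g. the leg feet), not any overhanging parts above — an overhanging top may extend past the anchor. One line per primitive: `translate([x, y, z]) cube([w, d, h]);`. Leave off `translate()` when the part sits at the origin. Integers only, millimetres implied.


// leg_h = 424 − 30 = 394
translate([314, 368, 394]) cube([1570, 416, 30]);
translate([314, 368, 0]) cube([40, 40, 394]);
translate([314, 744, 0]) cube([40, 40, 394]);
translate([1844, 368, 0]) cube([40, 40, 394]);
translate([1844, 744, 0]) cube([40, 40, 394]);


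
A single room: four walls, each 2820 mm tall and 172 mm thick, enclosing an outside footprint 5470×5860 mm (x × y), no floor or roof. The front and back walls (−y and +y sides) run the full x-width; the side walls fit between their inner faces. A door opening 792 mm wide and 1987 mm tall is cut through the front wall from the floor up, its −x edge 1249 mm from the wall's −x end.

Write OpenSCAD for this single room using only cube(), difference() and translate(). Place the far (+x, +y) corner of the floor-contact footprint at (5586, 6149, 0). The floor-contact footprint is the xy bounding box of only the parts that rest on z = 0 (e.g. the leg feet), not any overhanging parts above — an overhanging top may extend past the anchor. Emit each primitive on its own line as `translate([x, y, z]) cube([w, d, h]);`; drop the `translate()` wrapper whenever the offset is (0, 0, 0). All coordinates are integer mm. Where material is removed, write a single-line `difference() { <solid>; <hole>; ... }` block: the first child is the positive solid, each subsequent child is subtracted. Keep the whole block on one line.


difference() { translate([116, 289, 0]) cube([5470, 172, 2820]); translate([1365, 289, 0]) cube([792, 172, 1987]); }
translate([116, 5977, 0]) cube([5470, 172, 2820]);
translate([116, 461, 0]) cube([172, 5516, 2820]);
translate([5414, 461, 0]) cube([172, 5516, 2820]);


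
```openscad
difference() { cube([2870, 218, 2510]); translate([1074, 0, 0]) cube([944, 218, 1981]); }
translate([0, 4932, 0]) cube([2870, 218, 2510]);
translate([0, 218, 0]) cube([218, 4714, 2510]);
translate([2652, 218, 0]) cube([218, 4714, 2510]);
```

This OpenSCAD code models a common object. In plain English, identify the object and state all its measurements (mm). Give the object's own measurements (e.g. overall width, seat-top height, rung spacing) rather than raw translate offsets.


A single room: four walls, each 2510 mm tall and 218 mm thick, enclosing an outside footprint 2870×5150 mm (x × y), no floor or roof. The front and back walls (−y and +y sides) run the full x-width; the side walls fit between their inner faces. A door opening 944 mm wide and 1981 mm tall is cut through the front wall from the floor up, its −x edge 1074 mm from the wall's −x end.


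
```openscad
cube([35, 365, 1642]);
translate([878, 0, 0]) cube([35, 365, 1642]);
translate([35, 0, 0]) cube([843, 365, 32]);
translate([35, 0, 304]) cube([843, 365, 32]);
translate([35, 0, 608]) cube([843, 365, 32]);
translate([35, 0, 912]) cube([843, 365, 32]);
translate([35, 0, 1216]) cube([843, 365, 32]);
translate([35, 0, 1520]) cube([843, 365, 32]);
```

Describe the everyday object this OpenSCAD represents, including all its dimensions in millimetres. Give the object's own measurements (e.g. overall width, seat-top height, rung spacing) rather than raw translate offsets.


An open bookshelf. Two side panels, each 35 mm thick, 365 mm deep and 1642 mm tall, stand 913 mm apart (outside-to-outside). Between them sit 6 shelves, each 32 mm thick and 365 mm deep, spanning the full gap between the sides. The bottom shelf rests on the floor (its underside at z = 0) and the clear gap between one shelf's top and the next shelf's underside is 272 mm.


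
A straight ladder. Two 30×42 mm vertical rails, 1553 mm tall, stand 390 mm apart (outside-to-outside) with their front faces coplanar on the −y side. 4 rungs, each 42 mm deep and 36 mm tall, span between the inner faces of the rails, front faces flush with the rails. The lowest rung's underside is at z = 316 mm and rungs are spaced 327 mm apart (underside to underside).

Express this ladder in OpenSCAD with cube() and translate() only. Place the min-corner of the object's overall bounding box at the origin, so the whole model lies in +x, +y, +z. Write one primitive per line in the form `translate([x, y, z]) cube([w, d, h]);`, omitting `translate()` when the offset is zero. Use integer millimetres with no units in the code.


// rung span = 390 - 2*30 = 330
// rung[k] z = 316 + k*327
cube([30, 42, 1553]);
translate([360, 0, 0]) cube([30, 42, 1553]);
translate([30, 0, 316]) cube([330, 42, 36]);
translate([30, 0, 643]) cube([330, 42, 36]);
translate([30, 0, 970]) cube([330, 42, 36]);
translate([30, 0, 1297]) cube([330, 42, 36]);


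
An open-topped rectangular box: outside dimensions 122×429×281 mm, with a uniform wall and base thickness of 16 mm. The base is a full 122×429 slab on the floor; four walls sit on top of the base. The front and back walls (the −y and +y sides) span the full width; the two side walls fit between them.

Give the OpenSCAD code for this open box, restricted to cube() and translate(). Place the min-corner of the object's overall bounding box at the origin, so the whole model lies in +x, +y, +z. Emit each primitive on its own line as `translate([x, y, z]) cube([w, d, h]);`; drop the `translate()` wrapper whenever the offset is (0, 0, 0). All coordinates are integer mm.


cube([122, 429, 16]);
translate([0, 0, 16]) cube([122, 16, 265]);
translate([0, 413, 16]) cube([122, 16, 265]);
translate([0, 16, 16]) cube([16, 397, 265]);
translate([106, 16, 16]) cube([16, 397, 265]);


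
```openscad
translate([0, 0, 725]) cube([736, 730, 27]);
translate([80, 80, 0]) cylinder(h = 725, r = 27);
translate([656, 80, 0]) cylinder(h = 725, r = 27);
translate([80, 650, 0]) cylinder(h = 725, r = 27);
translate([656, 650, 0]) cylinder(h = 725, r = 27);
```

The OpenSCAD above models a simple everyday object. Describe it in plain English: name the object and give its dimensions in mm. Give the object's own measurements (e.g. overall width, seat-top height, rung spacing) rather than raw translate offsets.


A table: top 736 mm (x) × 730 mm (y), 27 mm thick, upper face at z = 752 mm, on four round legs of 54 mm diameter, each leg's bounding box inset 53 mm from the nearest pair of top edges from z = 0 to the bottom of the top.


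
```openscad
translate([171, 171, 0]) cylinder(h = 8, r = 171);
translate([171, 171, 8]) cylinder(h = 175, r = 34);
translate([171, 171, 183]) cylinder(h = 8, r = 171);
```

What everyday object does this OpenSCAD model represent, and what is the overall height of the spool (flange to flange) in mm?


A spool. The overall height is 191 mm.

Three coaxial cylinders, large–small–large — a spool. Two 8 mm flanges and a 175 mm core give 8 + 175 + 8 = 191 mm.


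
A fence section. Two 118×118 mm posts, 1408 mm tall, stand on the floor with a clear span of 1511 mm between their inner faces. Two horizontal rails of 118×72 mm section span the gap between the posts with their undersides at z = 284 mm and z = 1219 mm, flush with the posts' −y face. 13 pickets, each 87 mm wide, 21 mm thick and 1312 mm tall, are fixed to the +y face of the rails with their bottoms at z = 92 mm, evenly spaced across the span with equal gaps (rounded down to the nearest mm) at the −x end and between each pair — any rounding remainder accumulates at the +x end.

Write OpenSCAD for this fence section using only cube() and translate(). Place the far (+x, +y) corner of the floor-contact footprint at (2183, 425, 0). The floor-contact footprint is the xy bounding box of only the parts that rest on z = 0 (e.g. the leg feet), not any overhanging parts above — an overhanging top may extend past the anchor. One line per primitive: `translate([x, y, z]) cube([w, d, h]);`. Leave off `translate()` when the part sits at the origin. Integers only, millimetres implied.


translate([436, 307, 0]) cube([118, 118, 1408]);
translate([2065, 307, 0]) cube([118, 118, 1408]);
translate([554, 307, 284]) cube([1511, 118, 72]);
translate([554, 307, 1219]) cube([1511, 118, 72]);
translate([581, 425, 92]) cube([87, 21, 1312]);
translate([695, 425, 92]) cube([87, 21, 1312]);
translate([809, 425, 92]) cube([87, 21, 1312]);
translate([923, 425, 92]) cube([87, 21, 1312]);
translate([1037, 425, 92]) cube([87, 21, 1312]);
translate([1151, 425, 92]) cube([87, 21, 1312]);
translate([1265, 425, 92]) cube([87, 21, 1312]);
translate([1379, 425, 92]) cube([87, 21, 1312]);
translate([1493, 425, 92]) cube([87, 21, 1312]);
translate([1607, 425, 92]) cube([87, 21, 1312]);
translate([1721, 425, 92]) cube([87, 21, 1312]);
translate([1835, 425, 92]) cube([87, 21, 1312]);
translate([1949, 425, 92]) cube([87, 21, 1312]);


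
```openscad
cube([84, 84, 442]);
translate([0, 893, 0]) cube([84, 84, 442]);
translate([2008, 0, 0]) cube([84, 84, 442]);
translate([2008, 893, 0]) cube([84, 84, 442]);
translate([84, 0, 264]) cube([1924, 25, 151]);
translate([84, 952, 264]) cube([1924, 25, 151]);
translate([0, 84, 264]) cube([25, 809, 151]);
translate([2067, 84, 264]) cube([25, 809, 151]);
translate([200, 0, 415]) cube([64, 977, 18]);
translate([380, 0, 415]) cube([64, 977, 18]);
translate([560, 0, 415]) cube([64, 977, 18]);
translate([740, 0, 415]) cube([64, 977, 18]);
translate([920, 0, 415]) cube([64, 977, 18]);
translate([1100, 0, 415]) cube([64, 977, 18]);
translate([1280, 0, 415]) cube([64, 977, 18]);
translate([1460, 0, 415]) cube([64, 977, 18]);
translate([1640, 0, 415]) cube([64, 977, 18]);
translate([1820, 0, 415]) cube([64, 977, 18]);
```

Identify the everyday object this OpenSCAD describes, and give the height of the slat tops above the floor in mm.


A bed frame. The slat-top height is 433 mm.

Four posts, four rails, and a row of slats — a bed frame. Slats sit on the rails at z = 264 + 151 = 415; with slat thickness 18, the top is 433 mm.


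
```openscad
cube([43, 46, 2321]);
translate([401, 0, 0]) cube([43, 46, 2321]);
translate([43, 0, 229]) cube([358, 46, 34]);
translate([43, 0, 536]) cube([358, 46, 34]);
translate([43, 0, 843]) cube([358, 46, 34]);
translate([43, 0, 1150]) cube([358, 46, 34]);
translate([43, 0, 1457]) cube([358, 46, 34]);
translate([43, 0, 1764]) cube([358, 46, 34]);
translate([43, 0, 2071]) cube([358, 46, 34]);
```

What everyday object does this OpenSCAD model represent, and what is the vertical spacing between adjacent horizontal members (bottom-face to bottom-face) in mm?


A ladder. The rung spacing is 307 mm.

Two tall 43×46 posts with 7 short bars between them — a ladder. Adjacent rungs sit at z = 229 and z = 536, so the spacing is 536 − 229 = 307 mm.
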